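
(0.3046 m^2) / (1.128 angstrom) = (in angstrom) 2.7e+19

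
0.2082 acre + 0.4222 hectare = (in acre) 1.251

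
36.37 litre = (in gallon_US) 9.608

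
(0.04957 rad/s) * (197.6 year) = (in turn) 4.916e+07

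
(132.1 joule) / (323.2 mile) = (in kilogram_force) 2.59e-05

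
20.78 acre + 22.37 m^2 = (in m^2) 8.412e+04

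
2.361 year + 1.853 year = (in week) 219.7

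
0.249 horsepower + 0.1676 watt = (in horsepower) 0.2492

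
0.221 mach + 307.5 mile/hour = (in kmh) 765.8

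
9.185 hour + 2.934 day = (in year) 0.009087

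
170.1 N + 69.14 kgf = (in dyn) 8.481e+07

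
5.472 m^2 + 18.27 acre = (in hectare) 7.394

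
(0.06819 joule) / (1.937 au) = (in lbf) 5.29e-14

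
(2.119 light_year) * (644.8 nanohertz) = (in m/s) 1.293e+10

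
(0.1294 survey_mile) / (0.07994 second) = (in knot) 5064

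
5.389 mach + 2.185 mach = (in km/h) 9284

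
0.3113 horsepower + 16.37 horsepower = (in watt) 1.244e+04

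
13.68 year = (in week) 713.3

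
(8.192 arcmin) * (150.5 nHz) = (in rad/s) 3.586e-10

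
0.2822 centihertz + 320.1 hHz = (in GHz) 3.201e-05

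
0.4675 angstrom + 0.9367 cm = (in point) 26.55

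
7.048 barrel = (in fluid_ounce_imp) 3.944e+04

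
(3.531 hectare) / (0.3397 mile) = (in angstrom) 6.459e+11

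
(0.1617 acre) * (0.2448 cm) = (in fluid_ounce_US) 5.417e+04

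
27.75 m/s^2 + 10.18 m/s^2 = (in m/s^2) 37.93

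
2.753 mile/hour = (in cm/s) 123.1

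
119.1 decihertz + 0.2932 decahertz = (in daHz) 1.484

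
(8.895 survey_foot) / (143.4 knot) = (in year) 1.165e-09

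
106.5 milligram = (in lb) 0.0002348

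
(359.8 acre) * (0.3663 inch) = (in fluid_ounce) 4.581e+08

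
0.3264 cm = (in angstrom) 3.264e+07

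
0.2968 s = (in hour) 8.244e-05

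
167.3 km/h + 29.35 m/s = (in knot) 147.4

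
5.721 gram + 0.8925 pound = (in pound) 0.9051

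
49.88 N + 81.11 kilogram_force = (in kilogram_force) 86.2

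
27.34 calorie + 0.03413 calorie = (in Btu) 0.1086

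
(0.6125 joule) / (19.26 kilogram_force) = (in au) 2.168e-14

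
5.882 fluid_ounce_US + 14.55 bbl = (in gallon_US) 611.1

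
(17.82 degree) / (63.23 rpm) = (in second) 0.04697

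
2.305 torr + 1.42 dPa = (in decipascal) 3075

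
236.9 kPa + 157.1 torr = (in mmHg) 1934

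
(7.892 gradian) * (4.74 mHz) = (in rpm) 0.005611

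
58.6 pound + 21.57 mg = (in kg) 26.58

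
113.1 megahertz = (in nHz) 1.131e+17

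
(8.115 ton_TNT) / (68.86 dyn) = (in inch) 1.941e+15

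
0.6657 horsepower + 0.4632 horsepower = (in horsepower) 1.129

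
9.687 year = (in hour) 8.486e+04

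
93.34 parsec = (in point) 8.164e+21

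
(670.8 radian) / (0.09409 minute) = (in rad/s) 118.8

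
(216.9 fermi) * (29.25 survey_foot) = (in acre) 4.778e-16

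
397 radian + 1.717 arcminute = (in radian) 397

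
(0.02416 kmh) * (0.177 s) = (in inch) 0.04677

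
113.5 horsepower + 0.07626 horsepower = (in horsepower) 113.6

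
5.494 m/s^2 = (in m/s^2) 5.494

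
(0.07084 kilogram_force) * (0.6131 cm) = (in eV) 2.658e+16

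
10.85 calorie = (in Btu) 0.04303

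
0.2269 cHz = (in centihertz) 0.2269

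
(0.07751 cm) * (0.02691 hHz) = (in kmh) 0.007509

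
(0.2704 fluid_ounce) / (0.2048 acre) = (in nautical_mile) 5.21e-12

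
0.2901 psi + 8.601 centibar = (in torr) 79.52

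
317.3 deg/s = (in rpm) 52.88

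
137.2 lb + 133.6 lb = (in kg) 122.8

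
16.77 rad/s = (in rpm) 160.1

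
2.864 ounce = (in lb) 0.179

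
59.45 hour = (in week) 0.3539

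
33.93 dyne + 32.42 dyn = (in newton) 0.0006635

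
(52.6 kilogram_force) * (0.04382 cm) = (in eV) 1.411e+18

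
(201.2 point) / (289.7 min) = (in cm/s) 0.0004083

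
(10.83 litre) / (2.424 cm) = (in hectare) 4.468e-05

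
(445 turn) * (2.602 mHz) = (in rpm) 69.47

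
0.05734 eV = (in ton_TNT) 2.196e-30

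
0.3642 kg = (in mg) 3.642e+05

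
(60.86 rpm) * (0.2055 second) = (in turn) 0.2084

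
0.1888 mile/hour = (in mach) 0.0002479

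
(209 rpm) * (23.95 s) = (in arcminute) 1.802e+06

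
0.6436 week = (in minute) 6487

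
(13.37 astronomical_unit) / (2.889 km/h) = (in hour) 6.923e+08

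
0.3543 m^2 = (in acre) 8.755e-05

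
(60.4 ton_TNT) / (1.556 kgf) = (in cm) 1.656e+12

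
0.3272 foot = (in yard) 0.1091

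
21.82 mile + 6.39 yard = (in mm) 3.512e+07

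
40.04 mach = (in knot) 2.65e+04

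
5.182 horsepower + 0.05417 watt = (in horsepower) 5.182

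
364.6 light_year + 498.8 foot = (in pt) 9.778e+21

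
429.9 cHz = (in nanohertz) 4.299e+09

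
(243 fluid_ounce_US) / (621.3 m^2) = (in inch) 0.0004554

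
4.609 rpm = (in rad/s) 0.4827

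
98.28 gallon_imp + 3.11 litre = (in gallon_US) 118.9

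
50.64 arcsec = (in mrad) 0.2455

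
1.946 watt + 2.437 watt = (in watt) 4.383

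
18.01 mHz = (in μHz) 1.801e+04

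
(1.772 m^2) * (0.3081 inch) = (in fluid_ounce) 468.9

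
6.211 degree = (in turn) 0.01725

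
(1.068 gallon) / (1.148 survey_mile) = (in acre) 5.407e-10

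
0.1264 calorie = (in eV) 3.301e+18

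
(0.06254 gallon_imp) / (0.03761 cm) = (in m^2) 0.7559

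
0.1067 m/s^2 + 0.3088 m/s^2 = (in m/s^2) 0.4155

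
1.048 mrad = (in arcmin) 3.603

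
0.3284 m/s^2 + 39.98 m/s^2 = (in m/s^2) 40.31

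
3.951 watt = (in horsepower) 0.005298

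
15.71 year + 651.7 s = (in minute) 8.257e+06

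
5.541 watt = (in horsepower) 0.007431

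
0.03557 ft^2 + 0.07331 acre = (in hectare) 0.02967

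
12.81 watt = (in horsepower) 0.01718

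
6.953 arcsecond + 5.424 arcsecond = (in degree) 0.003438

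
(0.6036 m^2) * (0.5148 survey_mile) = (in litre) 5.001e+05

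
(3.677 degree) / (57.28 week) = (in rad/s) 1.852e-09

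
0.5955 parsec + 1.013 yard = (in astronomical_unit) 1.228e+05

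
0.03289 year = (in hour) 288.1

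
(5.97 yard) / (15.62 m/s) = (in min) 0.005825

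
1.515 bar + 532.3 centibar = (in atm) 6.749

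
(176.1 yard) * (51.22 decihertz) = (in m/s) 824.8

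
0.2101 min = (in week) 2.084e-05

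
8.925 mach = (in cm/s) 3.039e+05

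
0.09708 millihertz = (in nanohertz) 9.708e+04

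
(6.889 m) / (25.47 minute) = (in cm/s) 0.4508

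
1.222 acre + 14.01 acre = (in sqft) 6.635e+05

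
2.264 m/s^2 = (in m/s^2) 2.264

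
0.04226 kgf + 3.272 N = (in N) 3.686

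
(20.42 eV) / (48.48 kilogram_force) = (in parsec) 2.23e-37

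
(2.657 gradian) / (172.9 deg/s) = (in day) 1.601e-07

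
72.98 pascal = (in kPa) 0.07298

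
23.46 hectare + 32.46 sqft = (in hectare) 23.46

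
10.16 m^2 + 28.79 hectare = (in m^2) 2.879e+05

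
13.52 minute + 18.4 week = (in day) 128.8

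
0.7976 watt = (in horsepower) 0.00107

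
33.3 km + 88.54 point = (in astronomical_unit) 2.226e-07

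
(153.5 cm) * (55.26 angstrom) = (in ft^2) 9.13e-08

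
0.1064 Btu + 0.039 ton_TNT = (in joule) 1.632e+08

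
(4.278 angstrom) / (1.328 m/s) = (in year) 1.021e-17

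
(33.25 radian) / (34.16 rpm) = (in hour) 0.002582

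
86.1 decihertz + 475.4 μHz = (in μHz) 8.61e+06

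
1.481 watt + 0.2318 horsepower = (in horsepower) 0.2338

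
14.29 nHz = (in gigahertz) 1.429e-17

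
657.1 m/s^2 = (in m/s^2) 657.1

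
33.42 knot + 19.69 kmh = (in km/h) 81.58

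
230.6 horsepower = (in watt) 1.72e+05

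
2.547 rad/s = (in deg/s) 145.9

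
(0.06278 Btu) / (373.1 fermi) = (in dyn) 1.775e+19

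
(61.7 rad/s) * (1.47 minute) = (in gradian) 3.464e+05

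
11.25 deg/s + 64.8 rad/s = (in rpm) 620.7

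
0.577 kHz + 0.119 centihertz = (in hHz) 5.77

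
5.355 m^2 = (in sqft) 57.64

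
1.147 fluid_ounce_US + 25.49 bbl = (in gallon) 1071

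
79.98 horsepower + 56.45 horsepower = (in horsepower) 136.4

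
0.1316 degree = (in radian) 0.002297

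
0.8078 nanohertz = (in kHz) 8.078e-13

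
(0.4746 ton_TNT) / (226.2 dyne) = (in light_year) 9.279e-05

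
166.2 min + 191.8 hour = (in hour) 194.6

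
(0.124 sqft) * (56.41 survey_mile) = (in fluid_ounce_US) 3.536e+07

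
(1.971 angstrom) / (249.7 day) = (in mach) 2.683e-20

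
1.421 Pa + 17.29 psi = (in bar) 1.192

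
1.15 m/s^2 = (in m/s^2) 1.15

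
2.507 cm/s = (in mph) 0.05608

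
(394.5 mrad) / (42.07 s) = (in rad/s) 0.009377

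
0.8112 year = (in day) 296.1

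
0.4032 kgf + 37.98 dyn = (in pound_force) 0.889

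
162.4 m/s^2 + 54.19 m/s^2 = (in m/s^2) 216.6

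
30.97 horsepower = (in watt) 2.309e+04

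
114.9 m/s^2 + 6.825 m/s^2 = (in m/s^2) 121.7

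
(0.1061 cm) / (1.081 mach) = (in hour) 8.007e-10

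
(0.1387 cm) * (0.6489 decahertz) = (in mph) 0.02013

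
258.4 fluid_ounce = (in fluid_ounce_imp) 269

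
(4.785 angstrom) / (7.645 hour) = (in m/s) 1.739e-14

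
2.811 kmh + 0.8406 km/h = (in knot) 1.972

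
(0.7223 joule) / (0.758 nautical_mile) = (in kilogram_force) 5.247e-05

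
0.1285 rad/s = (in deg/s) 7.363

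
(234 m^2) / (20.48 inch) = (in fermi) 4.498e+17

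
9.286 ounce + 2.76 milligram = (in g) 263.3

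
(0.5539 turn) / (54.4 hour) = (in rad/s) 1.777e-05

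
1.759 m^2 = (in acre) 0.0004347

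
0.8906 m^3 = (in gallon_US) 235.3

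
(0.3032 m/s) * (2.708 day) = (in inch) 2.793e+06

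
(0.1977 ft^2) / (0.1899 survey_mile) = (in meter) 6.01e-05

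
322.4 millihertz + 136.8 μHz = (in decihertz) 3.225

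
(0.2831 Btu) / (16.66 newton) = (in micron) 1.793e+07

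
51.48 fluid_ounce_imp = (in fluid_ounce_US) 49.46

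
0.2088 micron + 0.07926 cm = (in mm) 0.7928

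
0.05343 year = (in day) 19.5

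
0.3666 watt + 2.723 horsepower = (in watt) 2031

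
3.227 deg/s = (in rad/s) 0.05632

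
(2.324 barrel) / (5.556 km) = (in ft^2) 0.0007158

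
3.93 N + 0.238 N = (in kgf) 0.425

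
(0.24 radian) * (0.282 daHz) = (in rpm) 6.463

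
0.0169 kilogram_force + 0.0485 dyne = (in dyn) 1.657e+04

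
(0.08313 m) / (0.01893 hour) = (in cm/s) 0.122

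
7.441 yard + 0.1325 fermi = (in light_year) 7.192e-16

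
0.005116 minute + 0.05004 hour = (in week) 0.0002984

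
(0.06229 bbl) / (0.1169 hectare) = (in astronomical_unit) 5.663e-17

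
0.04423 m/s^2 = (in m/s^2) 0.04423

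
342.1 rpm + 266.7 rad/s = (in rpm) 2889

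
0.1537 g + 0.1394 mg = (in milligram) 153.8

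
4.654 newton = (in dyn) 4.654e+05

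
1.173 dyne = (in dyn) 1.173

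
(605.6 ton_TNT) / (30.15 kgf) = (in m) 8.57e+09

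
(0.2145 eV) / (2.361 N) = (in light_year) 1.539e-36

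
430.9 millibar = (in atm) 0.4253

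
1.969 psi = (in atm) 0.134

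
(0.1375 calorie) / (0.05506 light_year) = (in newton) 1.104e-15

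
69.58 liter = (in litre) 69.58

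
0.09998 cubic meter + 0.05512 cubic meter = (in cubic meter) 0.1551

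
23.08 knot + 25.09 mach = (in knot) 1.663e+04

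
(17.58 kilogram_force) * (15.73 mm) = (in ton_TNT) 6.482e-10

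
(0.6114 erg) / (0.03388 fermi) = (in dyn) 1.805e+14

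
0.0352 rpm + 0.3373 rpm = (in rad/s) 0.03901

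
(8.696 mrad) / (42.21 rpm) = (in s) 0.001967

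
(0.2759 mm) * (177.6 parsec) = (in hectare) 1.512e+11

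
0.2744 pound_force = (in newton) 1.221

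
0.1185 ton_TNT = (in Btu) 4.699e+05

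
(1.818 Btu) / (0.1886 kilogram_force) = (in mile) 0.6444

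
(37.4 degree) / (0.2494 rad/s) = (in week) 4.328e-06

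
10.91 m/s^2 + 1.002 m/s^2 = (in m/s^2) 11.91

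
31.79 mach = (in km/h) 3.897e+04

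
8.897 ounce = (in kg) 0.2522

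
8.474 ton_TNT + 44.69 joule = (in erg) 3.546e+17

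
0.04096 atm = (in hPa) 41.5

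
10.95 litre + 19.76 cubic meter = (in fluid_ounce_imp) 6.958e+05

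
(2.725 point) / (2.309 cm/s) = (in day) 4.819e-07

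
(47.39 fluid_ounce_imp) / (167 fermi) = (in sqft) 8.679e+10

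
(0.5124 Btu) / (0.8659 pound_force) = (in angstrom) 1.404e+12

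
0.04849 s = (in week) 8.018e-08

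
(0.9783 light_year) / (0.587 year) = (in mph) 1.118e+09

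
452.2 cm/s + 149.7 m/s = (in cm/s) 1.542e+04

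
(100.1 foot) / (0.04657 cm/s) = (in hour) 18.2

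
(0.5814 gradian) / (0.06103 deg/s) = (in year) 2.719e-07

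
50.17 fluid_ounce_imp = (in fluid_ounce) 48.2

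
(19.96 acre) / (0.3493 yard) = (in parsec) 8.196e-12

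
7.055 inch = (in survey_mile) 0.0001113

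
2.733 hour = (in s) 9839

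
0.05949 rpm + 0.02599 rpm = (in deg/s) 0.5129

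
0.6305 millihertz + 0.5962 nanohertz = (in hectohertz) 6.305e-06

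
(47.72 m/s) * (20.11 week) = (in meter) 5.804e+08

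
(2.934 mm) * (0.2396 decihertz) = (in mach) 2.065e-07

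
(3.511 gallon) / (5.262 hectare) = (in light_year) 2.67e-23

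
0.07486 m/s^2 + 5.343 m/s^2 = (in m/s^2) 5.418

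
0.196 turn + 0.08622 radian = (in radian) 1.318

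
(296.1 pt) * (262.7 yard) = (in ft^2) 270.1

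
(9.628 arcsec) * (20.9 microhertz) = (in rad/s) 9.756e-10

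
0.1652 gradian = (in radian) 0.002595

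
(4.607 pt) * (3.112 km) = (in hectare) 0.0005058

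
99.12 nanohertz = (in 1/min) 5.947e-06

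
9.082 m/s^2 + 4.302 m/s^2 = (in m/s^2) 13.38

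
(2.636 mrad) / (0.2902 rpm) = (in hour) 2.409e-05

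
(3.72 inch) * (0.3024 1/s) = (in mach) 8.392e-05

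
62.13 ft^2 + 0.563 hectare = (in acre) 1.393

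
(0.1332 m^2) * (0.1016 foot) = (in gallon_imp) 0.9074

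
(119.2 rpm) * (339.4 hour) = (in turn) 2.427e+06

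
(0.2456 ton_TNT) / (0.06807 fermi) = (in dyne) 1.51e+30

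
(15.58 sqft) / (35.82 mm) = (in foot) 132.6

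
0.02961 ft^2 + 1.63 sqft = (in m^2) 0.1542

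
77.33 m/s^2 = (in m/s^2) 77.33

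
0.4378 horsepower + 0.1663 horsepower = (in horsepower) 0.6041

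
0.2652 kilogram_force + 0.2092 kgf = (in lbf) 1.046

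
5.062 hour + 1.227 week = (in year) 0.02411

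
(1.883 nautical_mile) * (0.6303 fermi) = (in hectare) 2.198e-16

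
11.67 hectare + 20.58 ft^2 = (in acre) 28.84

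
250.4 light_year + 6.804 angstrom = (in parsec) 76.77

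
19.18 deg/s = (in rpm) 3.197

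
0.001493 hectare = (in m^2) 14.93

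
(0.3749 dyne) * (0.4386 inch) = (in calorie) 9.982e-09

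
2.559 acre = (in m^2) 1.036e+04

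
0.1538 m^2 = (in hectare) 1.538e-05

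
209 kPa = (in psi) 30.31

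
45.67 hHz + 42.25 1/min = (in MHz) 0.004568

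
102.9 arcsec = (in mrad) 0.4989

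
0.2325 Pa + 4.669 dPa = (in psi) 0.0001014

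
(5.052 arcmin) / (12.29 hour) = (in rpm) 3.172e-07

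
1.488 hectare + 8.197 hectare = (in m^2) 9.685e+04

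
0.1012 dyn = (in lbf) 2.275e-07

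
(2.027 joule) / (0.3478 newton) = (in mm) 5828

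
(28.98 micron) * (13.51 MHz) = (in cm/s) 3.915e+04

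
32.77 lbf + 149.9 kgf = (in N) 1616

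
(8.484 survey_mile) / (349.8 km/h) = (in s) 140.5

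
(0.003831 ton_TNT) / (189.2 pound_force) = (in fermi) 1.905e+19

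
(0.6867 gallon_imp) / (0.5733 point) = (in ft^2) 166.1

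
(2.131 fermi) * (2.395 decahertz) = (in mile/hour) 1.142e-13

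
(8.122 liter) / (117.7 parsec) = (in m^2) 2.236e-21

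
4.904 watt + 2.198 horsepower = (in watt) 1644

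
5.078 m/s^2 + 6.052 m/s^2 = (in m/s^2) 11.13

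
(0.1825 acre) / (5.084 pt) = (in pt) 1.167e+09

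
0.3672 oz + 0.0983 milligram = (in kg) 0.01041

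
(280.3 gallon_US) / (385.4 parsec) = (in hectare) 8.922e-24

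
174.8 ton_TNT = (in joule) 7.314e+11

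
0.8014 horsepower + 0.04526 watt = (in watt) 597.6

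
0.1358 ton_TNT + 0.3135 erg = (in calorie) 1.358e+08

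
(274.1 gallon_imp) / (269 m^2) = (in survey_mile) 2.878e-06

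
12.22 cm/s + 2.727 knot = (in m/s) 1.525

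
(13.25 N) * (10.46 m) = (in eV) 8.65e+20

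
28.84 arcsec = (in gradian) 0.008901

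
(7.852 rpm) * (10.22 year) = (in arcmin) 9.11e+11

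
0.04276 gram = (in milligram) 42.76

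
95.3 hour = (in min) 5718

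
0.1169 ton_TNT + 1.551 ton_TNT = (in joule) 6.978e+09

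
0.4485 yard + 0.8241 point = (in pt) 1163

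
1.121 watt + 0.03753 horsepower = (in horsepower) 0.03903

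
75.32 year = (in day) 2.749e+04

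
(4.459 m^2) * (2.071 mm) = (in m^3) 0.009235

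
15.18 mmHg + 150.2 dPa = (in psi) 0.2957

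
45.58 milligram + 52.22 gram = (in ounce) 1.844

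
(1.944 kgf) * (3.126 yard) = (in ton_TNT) 1.302e-08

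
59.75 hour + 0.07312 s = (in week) 0.3557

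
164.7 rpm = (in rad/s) 17.25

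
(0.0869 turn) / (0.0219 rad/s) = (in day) 0.0002886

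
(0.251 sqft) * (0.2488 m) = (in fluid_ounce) 196.2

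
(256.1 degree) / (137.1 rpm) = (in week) 5.148e-07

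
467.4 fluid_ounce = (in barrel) 0.08694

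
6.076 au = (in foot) 2.982e+12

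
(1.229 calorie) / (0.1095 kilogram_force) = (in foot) 15.71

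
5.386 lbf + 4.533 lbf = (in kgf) 4.499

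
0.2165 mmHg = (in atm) 0.0002849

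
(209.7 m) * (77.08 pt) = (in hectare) 0.0005702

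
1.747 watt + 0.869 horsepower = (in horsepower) 0.8713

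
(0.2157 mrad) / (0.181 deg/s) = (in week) 1.129e-07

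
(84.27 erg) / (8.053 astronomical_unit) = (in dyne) 6.995e-13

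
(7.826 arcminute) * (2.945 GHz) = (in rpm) 6.402e+07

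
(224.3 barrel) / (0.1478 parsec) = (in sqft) 8.417e-14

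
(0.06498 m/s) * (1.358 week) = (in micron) 5.337e+10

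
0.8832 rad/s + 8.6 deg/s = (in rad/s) 1.033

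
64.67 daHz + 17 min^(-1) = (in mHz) 6.47e+05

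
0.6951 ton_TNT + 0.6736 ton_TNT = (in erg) 5.727e+16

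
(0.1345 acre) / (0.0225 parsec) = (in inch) 3.087e-11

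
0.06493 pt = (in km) 2.291e-08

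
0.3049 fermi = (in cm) 3.049e-14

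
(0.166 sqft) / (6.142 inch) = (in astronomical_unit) 6.608e-13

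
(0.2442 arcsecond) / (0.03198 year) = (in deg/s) 6.726e-11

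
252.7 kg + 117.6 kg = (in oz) 1.306e+04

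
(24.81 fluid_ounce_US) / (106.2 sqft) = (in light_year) 7.861e-21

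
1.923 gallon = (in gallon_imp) 1.601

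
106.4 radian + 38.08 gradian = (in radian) 107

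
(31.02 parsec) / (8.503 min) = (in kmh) 6.754e+15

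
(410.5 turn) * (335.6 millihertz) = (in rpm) 8266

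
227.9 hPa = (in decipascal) 2.279e+05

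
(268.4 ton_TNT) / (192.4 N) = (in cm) 5.837e+11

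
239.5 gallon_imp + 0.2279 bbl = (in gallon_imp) 247.5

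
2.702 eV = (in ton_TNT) 1.035e-28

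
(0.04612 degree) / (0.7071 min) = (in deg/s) 0.001087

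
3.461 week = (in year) 0.06638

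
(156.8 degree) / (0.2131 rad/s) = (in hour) 0.003567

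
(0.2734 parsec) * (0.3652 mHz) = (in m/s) 3.081e+12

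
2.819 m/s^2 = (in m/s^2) 2.819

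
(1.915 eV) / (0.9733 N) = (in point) 8.936e-16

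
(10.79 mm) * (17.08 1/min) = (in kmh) 0.01106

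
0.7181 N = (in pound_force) 0.1614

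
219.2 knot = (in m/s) 112.8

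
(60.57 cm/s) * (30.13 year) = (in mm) 5.755e+11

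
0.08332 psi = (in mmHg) 4.309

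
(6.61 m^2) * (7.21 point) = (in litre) 16.81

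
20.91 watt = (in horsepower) 0.02804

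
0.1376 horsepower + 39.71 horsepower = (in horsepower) 39.85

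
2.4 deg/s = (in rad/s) 0.04189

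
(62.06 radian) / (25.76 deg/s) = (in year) 4.377e-06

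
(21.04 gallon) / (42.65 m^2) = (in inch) 0.07352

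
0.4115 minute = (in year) 7.829e-07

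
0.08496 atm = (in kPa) 8.609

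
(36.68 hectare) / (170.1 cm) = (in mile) 134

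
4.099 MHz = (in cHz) 4.099e+08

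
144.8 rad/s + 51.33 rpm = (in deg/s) 8604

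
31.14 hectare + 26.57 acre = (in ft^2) 4.509e+06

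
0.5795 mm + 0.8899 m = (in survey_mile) 0.0005533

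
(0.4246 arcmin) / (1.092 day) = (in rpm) 1.25e-08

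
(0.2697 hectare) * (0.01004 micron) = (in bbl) 0.0001703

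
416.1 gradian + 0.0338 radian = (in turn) 1.046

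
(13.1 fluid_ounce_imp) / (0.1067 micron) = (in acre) 0.862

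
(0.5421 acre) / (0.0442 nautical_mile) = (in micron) 2.68e+07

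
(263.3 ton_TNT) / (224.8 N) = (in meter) 4.901e+09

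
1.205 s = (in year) 3.821e-08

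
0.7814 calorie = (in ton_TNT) 7.814e-10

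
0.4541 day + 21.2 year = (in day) 7738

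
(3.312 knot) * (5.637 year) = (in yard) 3.312e+08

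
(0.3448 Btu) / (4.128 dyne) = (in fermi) 8.813e+21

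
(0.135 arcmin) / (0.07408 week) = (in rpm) 8.37e-09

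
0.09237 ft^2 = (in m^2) 0.008581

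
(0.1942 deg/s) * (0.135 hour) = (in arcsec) 3.398e+05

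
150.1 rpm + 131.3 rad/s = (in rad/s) 147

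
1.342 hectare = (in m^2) 1.342e+04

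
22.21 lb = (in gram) 1.007e+04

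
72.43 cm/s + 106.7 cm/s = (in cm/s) 179.1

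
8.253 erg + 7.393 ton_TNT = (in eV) 1.931e+29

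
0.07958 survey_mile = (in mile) 0.07958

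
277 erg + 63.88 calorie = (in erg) 2.673e+09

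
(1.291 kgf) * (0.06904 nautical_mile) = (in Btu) 1.534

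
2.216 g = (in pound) 0.004885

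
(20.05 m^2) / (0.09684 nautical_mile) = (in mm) 111.8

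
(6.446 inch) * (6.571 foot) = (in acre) 8.103e-05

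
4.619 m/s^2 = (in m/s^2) 4.619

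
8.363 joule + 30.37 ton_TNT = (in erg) 1.271e+18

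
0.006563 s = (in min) 0.0001094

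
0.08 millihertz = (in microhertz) 80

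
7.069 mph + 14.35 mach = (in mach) 14.36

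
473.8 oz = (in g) 1.343e+04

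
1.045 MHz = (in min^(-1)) 6.27e+07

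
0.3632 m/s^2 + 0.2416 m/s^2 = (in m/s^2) 0.6048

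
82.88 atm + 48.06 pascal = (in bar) 83.98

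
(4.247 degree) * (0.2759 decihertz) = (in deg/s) 0.1172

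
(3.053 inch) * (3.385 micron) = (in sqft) 2.825e-06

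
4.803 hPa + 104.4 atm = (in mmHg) 7.935e+04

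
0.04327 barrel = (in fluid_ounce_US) 232.6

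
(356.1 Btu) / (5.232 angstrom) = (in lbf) 1.614e+14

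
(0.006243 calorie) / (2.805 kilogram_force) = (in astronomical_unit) 6.348e-15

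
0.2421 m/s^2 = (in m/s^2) 0.2421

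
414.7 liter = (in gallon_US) 109.6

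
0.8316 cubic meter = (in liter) 831.6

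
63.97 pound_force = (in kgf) 29.02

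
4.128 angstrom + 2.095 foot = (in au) 4.268e-12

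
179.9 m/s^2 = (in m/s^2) 179.9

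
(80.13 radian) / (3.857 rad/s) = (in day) 0.0002405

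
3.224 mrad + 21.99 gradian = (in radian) 0.3486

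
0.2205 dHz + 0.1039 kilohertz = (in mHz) 1.039e+05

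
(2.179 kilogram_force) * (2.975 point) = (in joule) 0.02243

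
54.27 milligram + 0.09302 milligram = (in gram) 0.05436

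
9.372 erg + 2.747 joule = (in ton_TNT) 6.565e-10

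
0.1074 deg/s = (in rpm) 0.0179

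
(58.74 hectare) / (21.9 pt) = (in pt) 2.155e+11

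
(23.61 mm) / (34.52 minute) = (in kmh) 4.104e-05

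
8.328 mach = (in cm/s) 2.836e+05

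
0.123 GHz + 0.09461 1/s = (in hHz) 1.23e+06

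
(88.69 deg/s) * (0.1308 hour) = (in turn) 116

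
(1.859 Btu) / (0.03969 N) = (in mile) 30.71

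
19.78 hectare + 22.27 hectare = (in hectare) 42.05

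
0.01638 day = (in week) 0.00234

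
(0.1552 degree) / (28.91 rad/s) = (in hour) 2.603e-08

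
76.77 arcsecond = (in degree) 0.02133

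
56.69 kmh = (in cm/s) 1575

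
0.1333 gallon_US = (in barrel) 0.003174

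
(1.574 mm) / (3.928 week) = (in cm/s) 6.626e-08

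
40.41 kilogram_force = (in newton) 396.3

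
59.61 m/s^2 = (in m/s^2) 59.61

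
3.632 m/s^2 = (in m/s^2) 3.632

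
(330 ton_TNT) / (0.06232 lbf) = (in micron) 4.981e+18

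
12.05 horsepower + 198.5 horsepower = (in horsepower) 210.6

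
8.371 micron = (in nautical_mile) 4.52e-09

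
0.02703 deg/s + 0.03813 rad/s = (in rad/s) 0.0386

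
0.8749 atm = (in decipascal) 8.865e+05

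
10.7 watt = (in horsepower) 0.01435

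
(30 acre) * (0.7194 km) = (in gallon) 2.307e+10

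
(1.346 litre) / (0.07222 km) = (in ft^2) 0.0002006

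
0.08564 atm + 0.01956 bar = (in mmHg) 79.76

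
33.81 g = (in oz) 1.193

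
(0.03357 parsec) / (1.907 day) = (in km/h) 2.263e+10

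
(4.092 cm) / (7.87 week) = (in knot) 1.671e-08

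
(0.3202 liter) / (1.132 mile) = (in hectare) 1.758e-11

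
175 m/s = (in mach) 0.514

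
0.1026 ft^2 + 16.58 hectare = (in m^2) 1.658e+05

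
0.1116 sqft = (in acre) 2.562e-06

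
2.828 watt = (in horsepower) 0.003792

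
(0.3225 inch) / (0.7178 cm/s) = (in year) 3.619e-08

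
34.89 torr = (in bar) 0.04652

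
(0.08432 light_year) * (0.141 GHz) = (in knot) 2.186e+23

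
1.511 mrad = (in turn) 0.0002405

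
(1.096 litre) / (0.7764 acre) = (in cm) 3.488e-05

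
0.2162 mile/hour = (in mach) 0.0002838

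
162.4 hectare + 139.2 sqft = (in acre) 401.3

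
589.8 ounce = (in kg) 16.72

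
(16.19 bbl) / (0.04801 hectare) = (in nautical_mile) 2.895e-06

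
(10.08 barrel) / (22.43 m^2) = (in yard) 0.07814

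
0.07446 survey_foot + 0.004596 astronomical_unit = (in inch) 2.707e+10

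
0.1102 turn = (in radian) 0.6924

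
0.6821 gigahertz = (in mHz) 6.821e+11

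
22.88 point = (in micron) 8072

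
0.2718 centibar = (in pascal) 271.8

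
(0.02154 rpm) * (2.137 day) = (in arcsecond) 8.59e+07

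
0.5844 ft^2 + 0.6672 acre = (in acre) 0.6672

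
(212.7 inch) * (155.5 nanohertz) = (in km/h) 3.024e-06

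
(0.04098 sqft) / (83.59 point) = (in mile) 8.022e-05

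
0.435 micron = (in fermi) 4.35e+08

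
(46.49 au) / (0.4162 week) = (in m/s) 2.763e+07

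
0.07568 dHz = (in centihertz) 0.7568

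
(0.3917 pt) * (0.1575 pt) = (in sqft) 8.264e-08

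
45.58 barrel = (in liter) 7247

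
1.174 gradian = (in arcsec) 3804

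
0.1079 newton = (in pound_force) 0.02426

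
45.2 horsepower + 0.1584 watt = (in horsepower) 45.2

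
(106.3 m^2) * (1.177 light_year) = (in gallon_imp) 2.604e+20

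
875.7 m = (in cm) 8.757e+04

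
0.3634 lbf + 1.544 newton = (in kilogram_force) 0.3223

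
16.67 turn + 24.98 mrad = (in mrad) 1.048e+05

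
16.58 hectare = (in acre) 40.97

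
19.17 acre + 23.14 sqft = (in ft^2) 8.351e+05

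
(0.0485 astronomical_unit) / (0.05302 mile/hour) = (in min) 5.102e+09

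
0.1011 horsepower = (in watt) 75.39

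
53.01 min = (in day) 0.03681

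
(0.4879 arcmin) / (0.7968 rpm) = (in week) 2.812e-09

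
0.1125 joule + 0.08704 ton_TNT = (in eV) 2.273e+27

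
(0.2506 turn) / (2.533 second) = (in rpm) 5.936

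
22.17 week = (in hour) 3725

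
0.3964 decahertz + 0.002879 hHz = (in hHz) 0.04252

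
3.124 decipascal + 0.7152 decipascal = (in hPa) 0.003839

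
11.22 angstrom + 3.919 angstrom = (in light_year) 1.6e-25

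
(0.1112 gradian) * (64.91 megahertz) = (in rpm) 1.083e+06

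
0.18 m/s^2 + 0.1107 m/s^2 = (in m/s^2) 0.2907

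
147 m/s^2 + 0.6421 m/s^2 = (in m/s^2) 147.6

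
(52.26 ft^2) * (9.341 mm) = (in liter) 45.35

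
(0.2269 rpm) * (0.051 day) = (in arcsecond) 2.16e+07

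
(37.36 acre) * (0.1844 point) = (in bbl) 61.86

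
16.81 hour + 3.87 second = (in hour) 16.81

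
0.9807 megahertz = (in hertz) 9.807e+05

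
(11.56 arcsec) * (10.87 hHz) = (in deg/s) 3.49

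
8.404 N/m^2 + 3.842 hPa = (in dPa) 3926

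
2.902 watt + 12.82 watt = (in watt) 15.72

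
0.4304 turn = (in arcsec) 5.578e+05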